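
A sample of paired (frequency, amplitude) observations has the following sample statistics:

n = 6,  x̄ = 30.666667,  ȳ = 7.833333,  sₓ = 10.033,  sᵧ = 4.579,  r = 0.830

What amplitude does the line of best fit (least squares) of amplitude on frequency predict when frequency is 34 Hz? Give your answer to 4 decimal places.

b = r · sᵧ/sₓ = 0.83 · 4.579/10.033 = 0.378807
a = ȳ − b·x̄ = 7.833333 − 0.378807·30.666667 = -3.783413
ŷ(34) = a + b·34 = -3.783413 + 0.378807·34 = 9.096023

9.0960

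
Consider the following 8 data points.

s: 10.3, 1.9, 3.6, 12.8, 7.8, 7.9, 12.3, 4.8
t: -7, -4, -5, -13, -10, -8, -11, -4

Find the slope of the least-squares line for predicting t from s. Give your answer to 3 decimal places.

n = 8, Σx = 61.4, Σy = -62, Σxy = -559.8, Σx² = 584.08
Sxx = Σx² − (Σx)²/n = 584.08 − 471.245 = 112.835
Sxy = Σxy − (Σx)(Σy)/n = -559.8 − (-475.85) = -83.95
b = Sxy/Sxx = -83.95/112.835 = -0.744007

-0.744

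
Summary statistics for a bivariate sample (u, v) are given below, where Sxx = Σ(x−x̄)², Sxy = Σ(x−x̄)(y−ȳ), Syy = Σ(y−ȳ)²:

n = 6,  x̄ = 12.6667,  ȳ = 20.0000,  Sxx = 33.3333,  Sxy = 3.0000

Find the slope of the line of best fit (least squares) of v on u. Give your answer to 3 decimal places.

b = Sxy/Sxx = 3/33.3333 = 0.090000

0.090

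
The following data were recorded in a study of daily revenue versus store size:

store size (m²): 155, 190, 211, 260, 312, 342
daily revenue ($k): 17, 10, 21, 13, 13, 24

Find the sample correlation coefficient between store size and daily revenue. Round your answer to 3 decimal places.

n = 6, Σx = 1470, Σy = 98, Σxy = 24610, Σx² = 386554, Σy² = 1744
Sxx = Σx² − (Σx)²/n = 386554 − 360150 = 26404
Sxy = Σxy − (Σx)(Σy)/n = 24610 − 24010 = 600
Syy = Σy² − (Σy)²/n = 1744 − 1600.666667 = 143.333333
r = Sxy/√(Sxx·Syy) = 600/√(3784573.333333) = 600/1945.397988 = 0.308420

0.308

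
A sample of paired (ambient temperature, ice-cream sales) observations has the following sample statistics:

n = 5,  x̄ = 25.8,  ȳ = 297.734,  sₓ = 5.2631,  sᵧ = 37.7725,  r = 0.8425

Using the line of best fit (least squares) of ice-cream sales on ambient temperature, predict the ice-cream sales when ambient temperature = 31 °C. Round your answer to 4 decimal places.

b = r · sᵧ/sₓ = 0.8425 · 37.7725/5.2631 = 6.046499
a = ȳ − b·x̄ = 297.734 − 6.046499·25.8 = 141.734314
ŷ(31) = a + b·31 = 141.734314 + 6.046499·31 = 329.175797

329.1758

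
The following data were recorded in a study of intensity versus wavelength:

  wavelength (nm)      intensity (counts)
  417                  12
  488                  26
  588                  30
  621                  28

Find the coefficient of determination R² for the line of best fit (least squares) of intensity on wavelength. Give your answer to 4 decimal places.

0.7521

n = 4, Σx = 2114, Σy = 96, Σxy = 52720, Σx² = 1143418, Σy² = 2504
Sxx = Σx² − (Σx)²/n = 1143418 − 1117249 = 26169
Sxy = Σxy − (Σx)(Σy)/n = 52720 − 50736 = 1984
Syy = Σy² − (Σy)²/n = 2504 − 2304 = 200
R² = Sxy²/(Sxx·Syy) = (1984)²/(26169·200) = 0.752084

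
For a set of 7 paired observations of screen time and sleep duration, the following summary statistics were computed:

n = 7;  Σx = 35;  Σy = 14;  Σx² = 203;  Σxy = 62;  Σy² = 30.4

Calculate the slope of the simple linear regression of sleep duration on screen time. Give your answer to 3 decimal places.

-0.286

Sxx = Σx² − (Σx)²/n = 203 − 175 = 28
Sxy = Σxy − (Σx)(Σy)/n = 62 − 70 = -8
b = Sxy/Sxx = -8/28 = -0.285714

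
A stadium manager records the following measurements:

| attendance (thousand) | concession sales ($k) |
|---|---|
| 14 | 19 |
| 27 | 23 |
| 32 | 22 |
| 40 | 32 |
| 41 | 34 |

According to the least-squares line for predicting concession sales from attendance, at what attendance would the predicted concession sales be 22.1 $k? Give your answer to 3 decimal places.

23.526

n = 5, Σx = 154, Σy = 130, Σxy = 4265, Σx² = 5230
Sxx = Σx² − (Σx)²/n = 5230 − 4743.2 = 486.8
Sxy = Σxy − (Σx)(Σy)/n = 4265 − 4004 = 261
b = Sxy/Sxx = 261/486.8 = 0.536154
a = ȳ − b·x̄ = 26 − 0.536154·30.8 = 9.486442
Set a + b·x = 22.1: x = (22.1 − 9.486442) / 0.536154 = 23.525977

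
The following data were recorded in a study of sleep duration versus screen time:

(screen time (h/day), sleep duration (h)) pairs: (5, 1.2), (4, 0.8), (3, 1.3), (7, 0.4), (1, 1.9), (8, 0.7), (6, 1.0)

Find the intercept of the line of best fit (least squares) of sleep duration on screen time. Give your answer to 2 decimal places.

n = 7, Σx = 34, Σy = 7.3, Σxy = 29.4, Σx² = 200
Sxx = Σx² − (Σx)²/n = 200 − 165.142857 = 34.857143
Sxy = Σxy − (Σx)(Σy)/n = 29.4 − 35.457143 = -6.057143
b = Sxy/Sxx = -6.057143/34.857143 = -0.173770
a = ȳ − b·x̄ = 1.042857 − (-0.173770)·4.857143 = 1.886885

1.89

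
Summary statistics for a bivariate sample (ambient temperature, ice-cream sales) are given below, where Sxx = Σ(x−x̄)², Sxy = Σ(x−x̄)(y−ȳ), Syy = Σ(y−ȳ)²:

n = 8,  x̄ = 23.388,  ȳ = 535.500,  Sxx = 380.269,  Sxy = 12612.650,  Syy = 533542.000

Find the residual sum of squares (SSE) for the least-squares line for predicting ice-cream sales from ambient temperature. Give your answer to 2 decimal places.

115209.35

b = Sxy/Sxx = 12612.65/380.269 = 33.167705
SSE = Syy − b·Sxy = 533542 − 33.167705·12612.65 = 115209.345951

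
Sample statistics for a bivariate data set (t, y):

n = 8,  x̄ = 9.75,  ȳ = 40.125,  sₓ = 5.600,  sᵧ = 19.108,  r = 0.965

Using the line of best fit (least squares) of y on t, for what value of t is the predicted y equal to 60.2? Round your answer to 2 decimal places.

b = r · sᵧ/sₓ = 0.965 · 19.108/5.6 = 3.292718
a = ȳ − b·x̄ = 40.125 − 3.292718·9.75 = 8.021001
Set a + b·x = 60.2: x = (60.2 − 8.021001) / 3.292718 = 15.846787

15.85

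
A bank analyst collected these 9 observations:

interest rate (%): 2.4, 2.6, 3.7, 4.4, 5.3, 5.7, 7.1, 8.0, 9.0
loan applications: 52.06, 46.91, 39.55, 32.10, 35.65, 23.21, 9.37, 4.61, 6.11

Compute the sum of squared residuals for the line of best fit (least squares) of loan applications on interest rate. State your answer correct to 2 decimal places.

146.17

n = 9, Σx = 48.2, Σy = 249.57, Σxy = 1014.124, Σx² = 301.56, Σy² = 9461.4119
Sxx = Σx² − (Σx)²/n = 301.56 − 258.137778 = 43.422222
Sxy = Σxy − (Σx)(Σy)/n = 1014.124 − 1336.586 = -322.462
Syy = Σy² − (Σy)²/n = 9461.4119 − 6920.5761 = 2540.8358
b = Sxy/Sxx = -322.462/43.422222 = -7.426198
SSE = Syy − b·Sxy = 2540.8358 − (-7.426198)·(-322.462) = 146.169288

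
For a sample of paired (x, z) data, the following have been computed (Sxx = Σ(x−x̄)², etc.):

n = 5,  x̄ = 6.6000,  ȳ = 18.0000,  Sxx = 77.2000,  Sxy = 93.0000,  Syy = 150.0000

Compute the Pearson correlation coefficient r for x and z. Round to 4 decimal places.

r = Sxy/√(Sxx·Syy) = 93/√(11580) = 93/107.610408 = 0.864229

0.8642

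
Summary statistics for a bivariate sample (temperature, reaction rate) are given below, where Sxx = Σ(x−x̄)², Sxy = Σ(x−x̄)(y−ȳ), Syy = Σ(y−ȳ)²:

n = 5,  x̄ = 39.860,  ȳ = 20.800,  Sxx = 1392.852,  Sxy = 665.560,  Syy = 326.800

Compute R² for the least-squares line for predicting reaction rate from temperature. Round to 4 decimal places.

0.9732

R² = Sxy²/(Sxx·Syy) = (665.56)²/(1392.852·326.8) = 0.973167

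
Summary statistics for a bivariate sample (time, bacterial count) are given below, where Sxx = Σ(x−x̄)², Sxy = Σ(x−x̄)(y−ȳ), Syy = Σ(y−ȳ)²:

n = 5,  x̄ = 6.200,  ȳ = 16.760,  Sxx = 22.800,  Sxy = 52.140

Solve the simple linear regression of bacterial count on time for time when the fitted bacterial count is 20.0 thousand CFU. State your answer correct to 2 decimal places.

7.62

b = Sxy/Sxx = 52.14/22.8 = 2.286842
a = ȳ − b·x̄ = 16.76 − 2.286842·6.2 = 2.581579
Set a + b·x = 20.0: x = (20.0 − 2.581579) / 2.286842 = 7.616801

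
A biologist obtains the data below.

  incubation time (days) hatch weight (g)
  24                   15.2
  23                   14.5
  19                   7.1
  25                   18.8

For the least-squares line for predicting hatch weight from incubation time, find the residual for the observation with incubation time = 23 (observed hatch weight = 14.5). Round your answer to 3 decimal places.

0.139

n = 4, Σx = 91, Σy = 55.6, Σxy = 1303.2, Σx² = 2091
Sxx = Σx² − (Σx)²/n = 2091 − 2070.25 = 20.75
Sxy = Σxy − (Σx)(Σy)/n = 1303.2 − 1264.9 = 38.3
b = Sxy/Sxx = 38.3/20.75 = 1.845783
a = ȳ − b·x̄ = 13.9 − 1.845783·22.75 = -28.091566
ŷ(23) = -28.091566 + 1.845783·23 = 14.361446
residual = y − ŷ = 14.5 − 14.361446 = 0.138554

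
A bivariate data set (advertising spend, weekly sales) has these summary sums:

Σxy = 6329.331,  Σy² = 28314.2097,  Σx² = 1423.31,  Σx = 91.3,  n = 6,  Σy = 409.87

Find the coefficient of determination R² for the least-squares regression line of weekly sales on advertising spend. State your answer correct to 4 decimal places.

0.7970

Sxx = Σx² − (Σx)²/n = 1423.31 − 1389.281667 = 34.028333
Sxy = Σxy − (Σx)(Σy)/n = 6329.331 − 6236.855167 = 92.475833
Syy = Σy² − (Σy)²/n = 28314.2097 − 27998.902817 = 315.306883
R² = Sxy²/(Sxx·Syy) = (92.475833)²/(34.028333·315.306883) = 0.797044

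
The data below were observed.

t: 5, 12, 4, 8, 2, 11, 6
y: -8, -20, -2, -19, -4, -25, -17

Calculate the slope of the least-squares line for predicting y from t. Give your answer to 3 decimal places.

n = 7, Σx = 48, Σy = -95, Σxy = -825, Σx² = 410
Sxx = Σx² − (Σx)²/n = 410 − 329.142857 = 80.857143
Sxy = Σxy − (Σx)(Σy)/n = -825 − (-651.428571) = -173.571429
b = Sxy/Sxx = -173.571429/80.857143 = -2.146643

-2.147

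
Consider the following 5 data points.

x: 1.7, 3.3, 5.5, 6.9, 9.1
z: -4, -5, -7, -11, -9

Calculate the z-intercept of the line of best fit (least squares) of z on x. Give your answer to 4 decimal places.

n = 5, Σx = 26.5, Σy = -36, Σxy = -219.6, Σx² = 174.45
Sxx = Σx² − (Σx)²/n = 174.45 − 140.45 = 34
Sxy = Σxy − (Σx)(Σy)/n = -219.6 − (-190.8) = -28.8
b = Sxy/Sxx = -28.8/34 = -0.847059
a = ȳ − b·x̄ = -7.2 − (-0.847059)·5.3 = -2.710588

-2.7106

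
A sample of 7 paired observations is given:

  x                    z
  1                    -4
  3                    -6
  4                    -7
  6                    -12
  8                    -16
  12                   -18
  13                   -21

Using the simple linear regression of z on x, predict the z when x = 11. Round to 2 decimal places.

n = 7, Σx = 47, Σy = -84, Σxy = -739, Σx² = 439
Sxx = Σx² − (Σx)²/n = 439 − 315.571429 = 123.428571
Sxy = Σxy − (Σx)(Σy)/n = -739 − (-564) = -175
b = Sxy/Sxx = -175/123.428571 = -1.417824
a = ȳ − b·x̄ = -12 − (-1.417824)·6.714286 = -2.480324
ŷ(11) = a + b·11 = -2.480324 + (-1.417824)·11 = -18.076389

-18.08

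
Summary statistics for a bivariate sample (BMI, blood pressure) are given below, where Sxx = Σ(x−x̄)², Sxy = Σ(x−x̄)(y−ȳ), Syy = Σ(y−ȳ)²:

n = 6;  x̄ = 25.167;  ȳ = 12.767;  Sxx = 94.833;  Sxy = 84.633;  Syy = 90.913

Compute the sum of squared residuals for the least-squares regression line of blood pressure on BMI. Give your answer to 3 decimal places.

b = Sxy/Sxx = 84.633/94.833 = 0.892443
SSE = Syy − b·Sxy = 90.913 − 0.892443·84.633 = 15.382914

15.383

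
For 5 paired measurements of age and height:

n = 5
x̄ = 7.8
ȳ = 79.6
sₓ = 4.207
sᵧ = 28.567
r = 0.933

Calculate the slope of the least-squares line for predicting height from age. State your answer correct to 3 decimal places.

6.335

b = r · sᵧ/sₓ = 0.933 · 28.567/4.207 = 6.335396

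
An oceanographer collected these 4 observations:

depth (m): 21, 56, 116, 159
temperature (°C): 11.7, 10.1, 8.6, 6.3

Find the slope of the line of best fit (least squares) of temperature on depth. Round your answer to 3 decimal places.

n = 4, Σx = 352, Σy = 36.7, Σxy = 2810.6, Σx² = 42314
Sxx = Σx² − (Σx)²/n = 42314 − 30976 = 11338
Sxy = Σxy − (Σx)(Σy)/n = 2810.6 − 3229.6 = -419
b = Sxy/Sxx = -419/11338 = -0.036955

-0.037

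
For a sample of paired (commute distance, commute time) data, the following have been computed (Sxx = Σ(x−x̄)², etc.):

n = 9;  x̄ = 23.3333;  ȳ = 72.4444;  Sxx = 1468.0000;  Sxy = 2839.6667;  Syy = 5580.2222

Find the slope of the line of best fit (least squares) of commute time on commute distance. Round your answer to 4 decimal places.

b = Sxy/Sxx = 2839.6667/1468 = 1.934378

1.9344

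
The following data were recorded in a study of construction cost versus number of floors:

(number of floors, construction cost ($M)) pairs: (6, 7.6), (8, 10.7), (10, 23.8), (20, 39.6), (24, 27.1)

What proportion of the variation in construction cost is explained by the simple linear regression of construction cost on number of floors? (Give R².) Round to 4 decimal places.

n = 5, Σx = 68, Σy = 108.8, Σxy = 1811.6, Σx² = 1176, Σy² = 3041.26
Sxx = Σx² − (Σx)²/n = 1176 − 924.8 = 251.2
Sxy = Σxy − (Σx)(Σy)/n = 1811.6 − 1479.68 = 331.92
Syy = Σy² − (Σy)²/n = 3041.26 − 2367.488 = 673.772
R² = Sxy²/(Sxx·Syy) = (331.92)²/(251.2·673.772) = 0.650930

0.6509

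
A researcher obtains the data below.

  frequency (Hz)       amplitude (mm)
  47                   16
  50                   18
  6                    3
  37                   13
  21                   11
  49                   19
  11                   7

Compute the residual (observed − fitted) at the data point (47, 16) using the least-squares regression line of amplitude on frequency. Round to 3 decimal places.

-1.155

n = 7, Σx = 221, Σy = 87, Σxy = 3390, Σx² = 9077
Sxx = Σx² − (Σx)²/n = 9077 − 6977.285714 = 2099.714286
Sxy = Σxy − (Σx)(Σy)/n = 3390 − 2746.714286 = 643.285714
b = Sxy/Sxx = 643.285714/2099.714286 = 0.306368
a = ȳ − b·x̄ = 12.428571 − 0.306368·31.571429 = 2.756089
ŷ(47) = 2.756089 + 0.306368·47 = 17.155395
residual = y − ŷ = 16 − 17.155395 = -1.155395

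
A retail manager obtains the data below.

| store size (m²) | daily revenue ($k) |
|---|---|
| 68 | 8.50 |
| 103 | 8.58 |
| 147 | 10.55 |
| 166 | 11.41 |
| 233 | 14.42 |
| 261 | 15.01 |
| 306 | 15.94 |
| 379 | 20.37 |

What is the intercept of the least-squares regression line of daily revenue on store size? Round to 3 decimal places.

n = 8, Σx = 1663, Σy = 104.78, Σxy = 24781.99, Σx² = 424085
Sxx = Σx² − (Σx)²/n = 424085 − 345696.125 = 78388.875
Sxy = Σxy − (Σx)(Σy)/n = 24781.99 − 21781.1425 = 3000.8475
b = Sxy/Sxx = 3000.8475/78388.875 = 0.038282
a = ȳ − b·x̄ = 13.0975 − 0.038282·207.875 = 5.139723

5.140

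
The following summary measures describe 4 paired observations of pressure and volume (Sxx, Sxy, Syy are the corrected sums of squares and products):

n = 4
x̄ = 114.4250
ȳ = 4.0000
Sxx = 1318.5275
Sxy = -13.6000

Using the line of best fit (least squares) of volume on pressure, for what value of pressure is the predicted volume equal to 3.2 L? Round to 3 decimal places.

191.985

b = Sxy/Sxx = -13.6/1318.5275 = -0.010315
a = ȳ − b·x̄ = 4 − (-0.010315)·114.425 = 5.180241
Set a + b·x = 3.2: x = (3.2 − 5.180241) / (-0.010315) = 191.985441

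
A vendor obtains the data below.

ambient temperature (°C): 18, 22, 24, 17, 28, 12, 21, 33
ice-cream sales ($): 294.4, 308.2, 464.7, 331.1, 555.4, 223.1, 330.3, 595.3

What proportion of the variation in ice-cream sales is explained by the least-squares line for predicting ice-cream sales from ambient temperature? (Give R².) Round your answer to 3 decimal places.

0.884

n = 8, Σx = 175, Σy = 3102.5, Σxy = 73670.7, Σx² = 4131, Σy² = 1328954.85
Sxx = Σx² − (Σx)²/n = 4131 − 3828.125 = 302.875
Sxy = Σxy − (Σx)(Σy)/n = 73670.7 − 67867.1875 = 5803.5125
Syy = Σy² − (Σy)²/n = 1328954.85 − 1203188.28125 = 125766.56875
R² = Sxy²/(Sxx·Syy) = (5803.5125)²/(302.875·125766.56875) = 0.884205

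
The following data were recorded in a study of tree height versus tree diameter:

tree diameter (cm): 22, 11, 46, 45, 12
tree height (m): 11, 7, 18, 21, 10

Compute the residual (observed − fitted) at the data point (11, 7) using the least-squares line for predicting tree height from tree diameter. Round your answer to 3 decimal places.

n = 5, Σx = 136, Σy = 67, Σxy = 2212, Σx² = 4890
Sxx = Σx² − (Σx)²/n = 4890 − 3699.2 = 1190.8
Sxy = Σxy − (Σx)(Σy)/n = 2212 − 1822.4 = 389.6
b = Sxy/Sxx = 389.6/1190.8 = 0.327175
a = ȳ − b·x̄ = 13.4 − 0.327175·27.2 = 4.500840
ŷ(11) = 4.500840 + 0.327175·11 = 8.099765
residual = y − ŷ = 7 − 8.099765 = -1.099765

-1.100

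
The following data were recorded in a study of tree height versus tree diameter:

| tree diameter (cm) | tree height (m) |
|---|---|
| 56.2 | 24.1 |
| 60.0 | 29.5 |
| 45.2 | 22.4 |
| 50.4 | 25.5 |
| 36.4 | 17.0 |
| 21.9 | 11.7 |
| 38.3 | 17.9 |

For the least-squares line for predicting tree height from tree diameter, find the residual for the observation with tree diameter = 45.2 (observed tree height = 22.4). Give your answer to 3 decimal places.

0.733

n = 7, Σx = 308.4, Σy = 148.1, Σxy = 6982.7, Σx² = 14613.1
Sxx = Σx² − (Σx)²/n = 14613.1 − 13587.222857 = 1025.877143
Sxy = Σxy − (Σx)(Σy)/n = 6982.7 − 6524.862857 = 457.837143
b = Sxy/Sxx = 457.837143/1025.877143 = 0.446288
a = ȳ − b·x̄ = 21.157143 − 0.446288·44.057143 = 1.494948
ŷ(45.2) = 1.494948 + 0.446288·45.2 = 21.667187
residual = y − ŷ = 22.4 − 21.667187 = 0.732813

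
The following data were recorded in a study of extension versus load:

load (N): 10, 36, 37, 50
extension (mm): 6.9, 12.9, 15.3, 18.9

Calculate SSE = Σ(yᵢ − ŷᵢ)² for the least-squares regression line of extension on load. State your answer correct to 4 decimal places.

n = 4, Σx = 133, Σy = 54, Σxy = 2044.5, Σx² = 5265, Σy² = 805.32
Sxx = Σx² − (Σx)²/n = 5265 − 4422.25 = 842.75
Sxy = Σxy − (Σx)(Σy)/n = 2044.5 − 1795.5 = 249
Syy = Σy² − (Σy)²/n = 805.32 − 729 = 76.32
b = Sxy/Sxx = 249/842.75 = 0.295461
SSE = Syy − b·Sxy = 76.32 − 0.295461·249 = 2.750139

2.7501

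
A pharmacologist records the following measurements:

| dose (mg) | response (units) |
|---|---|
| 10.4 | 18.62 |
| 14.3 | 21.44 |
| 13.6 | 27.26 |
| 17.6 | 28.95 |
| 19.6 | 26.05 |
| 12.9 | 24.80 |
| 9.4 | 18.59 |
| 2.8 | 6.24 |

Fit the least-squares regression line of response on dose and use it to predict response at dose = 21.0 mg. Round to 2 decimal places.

32.23

n = 8, Σx = 100.6, Σy = 171.95, Σxy = 2403.214, Σx² = 1454.14
Sxx = Σx² − (Σx)²/n = 1454.14 − 1265.045 = 189.095
Sxy = Σxy − (Σx)(Σy)/n = 2403.214 − 2162.27125 = 240.94275
b = Sxy/Sxx = 240.94275/189.095 = 1.274189
a = ȳ − b·x̄ = 21.49375 − 1.274189·12.575 = 5.470825
ŷ(21.0) = a + b·21.0 = 5.470825 + 1.274189·21 = 32.228791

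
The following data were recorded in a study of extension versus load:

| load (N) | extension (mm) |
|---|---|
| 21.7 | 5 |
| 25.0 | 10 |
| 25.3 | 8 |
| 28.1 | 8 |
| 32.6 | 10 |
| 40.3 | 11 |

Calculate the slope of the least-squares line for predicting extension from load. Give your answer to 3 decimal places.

n = 6, Σx = 173, Σy = 52, Σxy = 1555, Σx² = 5212.44
Sxx = Σx² − (Σx)²/n = 5212.44 − 4988.166667 = 224.273333
Sxy = Σxy − (Σx)(Σy)/n = 1555 − 1499.333333 = 55.666667
b = Sxy/Sxx = 55.666667/224.273333 = 0.248209

0.248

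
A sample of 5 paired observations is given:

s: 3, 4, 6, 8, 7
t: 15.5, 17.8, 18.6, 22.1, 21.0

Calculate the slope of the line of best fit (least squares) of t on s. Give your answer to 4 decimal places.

1.2267

n = 5, Σx = 28, Σy = 95, Σxy = 553.1, Σx² = 174
Sxx = Σx² − (Σx)²/n = 174 − 156.8 = 17.2
Sxy = Σxy − (Σx)(Σy)/n = 553.1 − 532 = 21.1
b = Sxy/Sxx = 21.1/17.2 = 1.226744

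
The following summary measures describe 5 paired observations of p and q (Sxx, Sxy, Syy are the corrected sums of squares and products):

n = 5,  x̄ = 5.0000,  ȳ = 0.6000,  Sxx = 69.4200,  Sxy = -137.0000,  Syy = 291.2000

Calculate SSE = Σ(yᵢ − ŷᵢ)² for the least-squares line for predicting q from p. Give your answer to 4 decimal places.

20.8312

b = Sxy/Sxx = -137/69.42 = -1.973495
SSE = Syy − b·Sxy = 291.2 − (-1.973495)·(-137) = 20.831230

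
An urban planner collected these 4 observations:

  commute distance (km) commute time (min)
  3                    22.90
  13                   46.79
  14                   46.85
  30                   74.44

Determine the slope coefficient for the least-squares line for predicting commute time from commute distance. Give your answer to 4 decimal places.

1.8753

n = 4, Σx = 60, Σy = 190.98, Σxy = 3566.07, Σx² = 1274
Sxx = Σx² − (Σx)²/n = 1274 − 900 = 374
Sxy = Σxy − (Σx)(Σy)/n = 3566.07 − 2864.7 = 701.37
b = Sxy/Sxx = 701.37/374 = 1.875321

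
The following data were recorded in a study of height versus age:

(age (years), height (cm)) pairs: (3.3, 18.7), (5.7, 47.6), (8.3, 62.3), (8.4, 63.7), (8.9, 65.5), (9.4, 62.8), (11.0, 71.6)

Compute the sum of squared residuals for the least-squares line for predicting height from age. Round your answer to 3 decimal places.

158.591

n = 7, Σx = 55, Σy = 392.2, Σxy = 3346.07, Σx² = 471.4, Σy² = 23915.08
Sxx = Σx² − (Σx)²/n = 471.4 − 432.142857 = 39.257143
Sxy = Σxy − (Σx)(Σy)/n = 3346.07 − 3081.571429 = 264.498571
Syy = Σy² − (Σy)²/n = 23915.08 − 21974.405714 = 1940.674286
b = Sxy/Sxx = 264.498571/39.257143 = 6.737591
SSE = Syy − b·Sxy = 1940.674286 − 6.737591·264.498571 = 158.591098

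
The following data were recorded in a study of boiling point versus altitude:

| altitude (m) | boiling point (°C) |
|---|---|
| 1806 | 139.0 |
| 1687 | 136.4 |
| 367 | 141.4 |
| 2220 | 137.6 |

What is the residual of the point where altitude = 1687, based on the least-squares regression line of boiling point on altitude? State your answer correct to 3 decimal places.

n = 4, Σx = 6080, Σy = 554.4, Σxy = 838506.6, Σx² = 11170694
Sxx = Σx² − (Σx)²/n = 11170694 − 9241600 = 1929094
Sxy = Σxy − (Σx)(Σy)/n = 838506.6 − 842688 = -4181.4
b = Sxy/Sxx = -4181.4/1929094 = -0.002168
a = ȳ − b·x̄ = 138.6 − (-0.002168)·1520 = 141.894670
ŷ(1687) = 141.894670 + (-0.002168)·1687 = 138.238020
residual = y − ŷ = 136.4 − 138.238020 = -1.838020

-1.838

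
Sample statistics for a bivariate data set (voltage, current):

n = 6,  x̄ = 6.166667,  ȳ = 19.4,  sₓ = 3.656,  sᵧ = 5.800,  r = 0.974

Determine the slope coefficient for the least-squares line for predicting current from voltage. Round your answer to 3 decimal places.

b = r · sᵧ/sₓ = 0.974 · 5.8/3.656 = 1.545186

1.545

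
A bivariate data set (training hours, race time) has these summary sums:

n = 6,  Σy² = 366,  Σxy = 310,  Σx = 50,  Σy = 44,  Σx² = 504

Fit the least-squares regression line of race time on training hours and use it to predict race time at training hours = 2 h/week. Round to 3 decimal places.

11.443

Sxx = Σx² − (Σx)²/n = 504 − 416.666667 = 87.333333
Sxy = Σxy − (Σx)(Σy)/n = 310 − 366.666667 = -56.666667
b = Sxy/Sxx = -56.666667/87.333333 = -0.648855
a = ȳ − b·x̄ = 7.333333 − (-0.648855)·8.333333 = 12.740458
ŷ(2) = a + b·2 = 12.740458 + (-0.648855)·2 = 11.442748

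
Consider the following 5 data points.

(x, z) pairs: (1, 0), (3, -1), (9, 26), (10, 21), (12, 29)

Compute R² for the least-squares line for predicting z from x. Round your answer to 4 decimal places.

0.9285

n = 5, Σx = 35, Σy = 75, Σxy = 789, Σx² = 335, Σy² = 1959
Sxx = Σx² − (Σx)²/n = 335 − 245 = 90
Sxy = Σxy − (Σx)(Σy)/n = 789 − 525 = 264
Syy = Σy² − (Σy)²/n = 1959 − 1125 = 834
R² = Sxy²/(Sxx·Syy) = (264)²/(90·834) = 0.928537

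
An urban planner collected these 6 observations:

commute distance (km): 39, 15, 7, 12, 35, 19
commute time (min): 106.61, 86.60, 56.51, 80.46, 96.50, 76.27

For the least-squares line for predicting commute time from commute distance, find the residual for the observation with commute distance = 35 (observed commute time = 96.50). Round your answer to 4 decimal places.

-3.8347

n = 6, Σx = 127, Σy = 502.95, Σxy = 11644.51, Σx² = 3525
Sxx = Σx² − (Σx)²/n = 3525 − 2688.166667 = 836.833333
Sxy = Σxy − (Σx)(Σy)/n = 11644.51 − 10645.775 = 998.735
b = Sxy/Sxx = 998.735/836.833333 = 1.193469
a = ȳ − b·x̄ = 83.825 − 1.193469·21.166667 = 58.563230
ŷ(35) = 58.563230 + 1.193469·35 = 100.334660
residual = y − ŷ = 96.50 − 100.334660 = -3.834660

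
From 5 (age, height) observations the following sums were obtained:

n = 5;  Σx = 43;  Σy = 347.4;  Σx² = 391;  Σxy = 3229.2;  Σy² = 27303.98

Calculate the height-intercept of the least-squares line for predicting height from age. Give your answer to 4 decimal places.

-28.5113

Sxx = Σx² − (Σx)²/n = 391 − 369.8 = 21.2
Sxy = Σxy − (Σx)(Σy)/n = 3229.2 − 2987.64 = 241.56
b = Sxy/Sxx = 241.56/21.2 = 11.394340
a = ȳ − b·x̄ = 69.48 − 11.394340·8.6 = -28.511321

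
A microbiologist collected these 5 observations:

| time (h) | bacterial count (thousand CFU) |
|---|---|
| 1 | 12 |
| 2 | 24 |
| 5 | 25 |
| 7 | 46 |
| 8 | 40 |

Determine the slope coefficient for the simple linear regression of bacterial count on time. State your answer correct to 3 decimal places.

4.054

n = 5, Σx = 23, Σy = 147, Σxy = 827, Σx² = 143
Sxx = Σx² − (Σx)²/n = 143 − 105.8 = 37.2
Sxy = Σxy − (Σx)(Σy)/n = 827 − 676.2 = 150.8
b = Sxy/Sxx = 150.8/37.2 = 4.053763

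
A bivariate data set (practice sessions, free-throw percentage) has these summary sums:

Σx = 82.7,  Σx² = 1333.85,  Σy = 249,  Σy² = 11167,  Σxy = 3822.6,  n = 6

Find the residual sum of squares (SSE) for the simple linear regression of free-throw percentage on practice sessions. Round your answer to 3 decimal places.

Sxx = Σx² − (Σx)²/n = 1333.85 − 1139.881667 = 193.968333
Sxy = Σxy − (Σx)(Σy)/n = 3822.6 − 3432.05 = 390.55
Syy = Σy² − (Σy)²/n = 11167 − 10333.5 = 833.5
b = Sxy/Sxx = 390.55/193.968333 = 2.013473
SSE = Syy − b·Sxy = 833.5 − 2.013473·390.55 = 47.138124

47.138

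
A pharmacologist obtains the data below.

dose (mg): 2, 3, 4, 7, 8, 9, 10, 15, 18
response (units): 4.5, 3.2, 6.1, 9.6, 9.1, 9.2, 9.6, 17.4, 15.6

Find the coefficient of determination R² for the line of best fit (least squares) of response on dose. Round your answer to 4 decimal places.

n = 9, Σx = 76, Σy = 84.3, Σxy = 903.6, Σx² = 872, Σy² = 965.59
Sxx = Σx² − (Σx)²/n = 872 − 641.777778 = 230.222222
Sxy = Σxy − (Σx)(Σy)/n = 903.6 − 711.866667 = 191.733333
Syy = Σy² − (Σy)²/n = 965.59 − 789.61 = 175.98
R² = Sxy²/(Sxx·Syy) = (191.733333)²/(230.222222·175.98) = 0.907371

0.9074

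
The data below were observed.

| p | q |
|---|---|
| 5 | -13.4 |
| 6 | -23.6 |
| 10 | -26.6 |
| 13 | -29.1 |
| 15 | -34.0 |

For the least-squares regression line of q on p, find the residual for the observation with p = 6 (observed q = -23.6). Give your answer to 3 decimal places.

n = 5, Σx = 49, Σy = -126.7, Σxy = -1362.9, Σx² = 555
Sxx = Σx² − (Σx)²/n = 555 − 480.2 = 74.8
Sxy = Σxy − (Σx)(Σy)/n = -1362.9 − (-1241.66) = -121.24
b = Sxy/Sxx = -121.24/74.8 = -1.620856
a = ȳ − b·x̄ = -25.34 − (-1.620856)·9.8 = -9.455615
ŷ(6) = -9.455615 + (-1.620856)·6 = -19.180749
residual = y − ŷ = -23.6 − (-19.180749) = -4.419251

-4.419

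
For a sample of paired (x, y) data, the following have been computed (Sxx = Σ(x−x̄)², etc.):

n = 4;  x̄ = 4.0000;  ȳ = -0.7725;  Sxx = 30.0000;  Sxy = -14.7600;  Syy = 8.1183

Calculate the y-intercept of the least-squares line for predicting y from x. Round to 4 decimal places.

b = Sxy/Sxx = -14.76/30 = -0.492
a = ȳ − b·x̄ = -0.7725 − (-0.492)·4 = 1.1955

1.1955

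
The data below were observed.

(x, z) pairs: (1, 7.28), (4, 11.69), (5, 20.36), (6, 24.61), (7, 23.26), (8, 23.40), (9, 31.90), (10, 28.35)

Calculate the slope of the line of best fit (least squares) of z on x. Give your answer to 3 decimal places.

2.627

n = 8, Σx = 50, Σy = 170.85, Σxy = 1224.12, Σx² = 372
Sxx = Σx² − (Σx)²/n = 372 − 312.5 = 59.5
Sxy = Σxy − (Σx)(Σy)/n = 1224.12 − 1067.8125 = 156.3075
b = Sxy/Sxx = 156.3075/59.5 = 2.627017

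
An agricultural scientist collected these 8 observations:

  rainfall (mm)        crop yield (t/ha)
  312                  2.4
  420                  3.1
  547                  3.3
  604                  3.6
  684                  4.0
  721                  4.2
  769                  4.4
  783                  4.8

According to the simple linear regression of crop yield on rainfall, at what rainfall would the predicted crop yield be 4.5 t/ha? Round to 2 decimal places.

n = 8, Σx = 4840, Σy = 29.8, Σxy = 18936.5, Σx² = 3129916
Sxx = Σx² − (Σx)²/n = 3129916 − 2928200 = 201716
Sxy = Σxy − (Σx)(Σy)/n = 18936.5 − 18029 = 907.5
b = Sxy/Sxx = 907.5/201716 = 0.004499
a = ȳ − b·x̄ = 3.725 − 0.004499·605 = 1.003166
Set a + b·x = 4.5: x = (4.5 − 1.003166) / 0.004499 = 777.264353

777.26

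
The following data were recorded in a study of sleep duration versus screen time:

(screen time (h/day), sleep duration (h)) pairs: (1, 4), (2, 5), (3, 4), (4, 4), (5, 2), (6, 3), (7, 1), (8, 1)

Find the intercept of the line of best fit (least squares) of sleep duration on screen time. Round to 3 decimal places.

n = 8, Σx = 36, Σy = 24, Σxy = 85, Σx² = 204
Sxx = Σx² − (Σx)²/n = 204 − 162 = 42
Sxy = Σxy − (Σx)(Σy)/n = 85 − 108 = -23
b = Sxy/Sxx = -23/42 = -0.547619
a = ȳ − b·x̄ = 3 − (-0.547619)·4.5 = 5.464286

5.464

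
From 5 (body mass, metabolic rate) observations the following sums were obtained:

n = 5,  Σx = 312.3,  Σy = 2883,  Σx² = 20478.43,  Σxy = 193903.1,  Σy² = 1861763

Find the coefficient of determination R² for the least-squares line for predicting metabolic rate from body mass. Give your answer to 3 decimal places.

Sxx = Σx² − (Σx)²/n = 20478.43 − 19506.258 = 972.172
Sxy = Σxy − (Σx)(Σy)/n = 193903.1 − 180072.18 = 13830.92
Syy = Σy² − (Σy)²/n = 1861763 − 1662337.8 = 199425.2
R² = Sxy²/(Sxx·Syy) = (13830.92)²/(972.172·199425.2) = 0.986686

0.987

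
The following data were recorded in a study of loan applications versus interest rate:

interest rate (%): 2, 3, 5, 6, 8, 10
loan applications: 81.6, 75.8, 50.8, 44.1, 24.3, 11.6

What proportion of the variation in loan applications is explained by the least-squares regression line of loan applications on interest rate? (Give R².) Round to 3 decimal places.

n = 6, Σx = 34, Σy = 288.2, Σxy = 1219.6, Σx² = 238, Σy² = 17654.7
Sxx = Σx² − (Σx)²/n = 238 − 192.666667 = 45.333333
Sxy = Σxy − (Σx)(Σy)/n = 1219.6 − 1633.133333 = -413.533333
Syy = Σy² − (Σy)²/n = 17654.7 − 13843.206667 = 3811.493333
R² = Sxy²/(Sxx·Syy) = (-413.533333)²/(45.333333·3811.493333) = 0.989711

0.990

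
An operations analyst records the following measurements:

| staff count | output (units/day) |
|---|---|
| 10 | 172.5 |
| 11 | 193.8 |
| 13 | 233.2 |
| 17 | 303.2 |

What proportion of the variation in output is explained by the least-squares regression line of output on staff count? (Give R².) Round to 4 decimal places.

0.9985

n = 4, Σx = 51, Σy = 902.7, Σxy = 12042.8, Σx² = 679, Σy² = 213627.17
Sxx = Σx² − (Σx)²/n = 679 − 650.25 = 28.75
Sxy = Σxy − (Σx)(Σy)/n = 12042.8 − 11509.425 = 533.375
Syy = Σy² − (Σy)²/n = 213627.17 − 203716.8225 = 9910.3475
R² = Sxy²/(Sxx·Syy) = (533.375)²/(28.75·9910.3475) = 0.998478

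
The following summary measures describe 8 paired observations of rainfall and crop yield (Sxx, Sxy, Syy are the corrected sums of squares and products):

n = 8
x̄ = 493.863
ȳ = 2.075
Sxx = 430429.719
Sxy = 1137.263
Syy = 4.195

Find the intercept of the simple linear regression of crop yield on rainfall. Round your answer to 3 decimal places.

0.770

b = Sxy/Sxx = 1137.263/430429.719 = 0.002642
a = ȳ − b·x̄ = 2.075 − 0.002642·493.863 = 0.770136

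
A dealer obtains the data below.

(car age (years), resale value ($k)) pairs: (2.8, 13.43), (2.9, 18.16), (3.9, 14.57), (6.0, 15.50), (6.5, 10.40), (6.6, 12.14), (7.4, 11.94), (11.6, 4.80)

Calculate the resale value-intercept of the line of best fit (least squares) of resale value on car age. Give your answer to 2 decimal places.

n = 8, Σx = 47.7, Σy = 100.94, Σxy = 531.851, Σx² = 342.59
Sxx = Σx² − (Σx)²/n = 342.59 − 284.41125 = 58.17875
Sxy = Σxy − (Σx)(Σy)/n = 531.851 − 601.85475 = -70.00375
b = Sxy/Sxx = -70.00375/58.17875 = -1.203253
a = ȳ − b·x̄ = 12.6175 − (-1.203253)·5.9625 = 19.791895

19.79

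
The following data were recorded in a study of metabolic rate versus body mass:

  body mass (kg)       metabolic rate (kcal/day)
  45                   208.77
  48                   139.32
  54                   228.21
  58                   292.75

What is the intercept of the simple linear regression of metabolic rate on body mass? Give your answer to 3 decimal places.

n = 4, Σx = 205, Σy = 869.05, Σxy = 45384.85, Σx² = 10609
Sxx = Σx² − (Σx)²/n = 10609 − 10506.25 = 102.75
Sxy = Σxy − (Σx)(Σy)/n = 45384.85 − 44538.8125 = 846.0375
b = Sxy/Sxx = 846.0375/102.75 = 8.233942
a = ȳ − b·x̄ = 217.2625 − 8.233942·51.25 = -204.727007

-204.727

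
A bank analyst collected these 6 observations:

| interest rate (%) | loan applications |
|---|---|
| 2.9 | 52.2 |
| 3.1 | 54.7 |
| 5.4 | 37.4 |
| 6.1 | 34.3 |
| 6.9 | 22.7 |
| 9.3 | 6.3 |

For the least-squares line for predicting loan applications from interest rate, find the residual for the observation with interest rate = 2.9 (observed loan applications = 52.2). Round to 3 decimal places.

n = 6, Σx = 33.7, Σy = 207.6, Σxy = 947.36, Σx² = 218.49
Sxx = Σx² − (Σx)²/n = 218.49 − 189.281667 = 29.208333
Sxy = Σxy − (Σx)(Σy)/n = 947.36 − 1166.02 = -218.66
b = Sxy/Sxx = -218.66/29.208333 = -7.486220
a = ȳ − b·x̄ = 34.6 − (-7.486220)·5.616667 = 76.647601
ŷ(2.9) = 76.647601 + (-7.486220)·2.9 = 54.937563
residual = y − ŷ = 52.2 − 54.937563 = -2.737563

-2.738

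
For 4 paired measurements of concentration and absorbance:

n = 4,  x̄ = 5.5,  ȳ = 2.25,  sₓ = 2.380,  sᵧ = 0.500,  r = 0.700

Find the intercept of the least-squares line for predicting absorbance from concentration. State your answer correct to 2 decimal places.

1.44

b = r · sᵧ/sₓ = 0.7 · 0.5/2.38 = 0.147059
a = ȳ − b·x̄ = 2.25 − 0.147059·5.5 = 1.441176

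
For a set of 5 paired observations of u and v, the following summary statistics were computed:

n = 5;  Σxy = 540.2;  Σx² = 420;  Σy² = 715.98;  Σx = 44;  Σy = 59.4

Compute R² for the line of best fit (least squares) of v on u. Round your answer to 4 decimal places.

0.9037

Sxx = Σx² − (Σx)²/n = 420 − 387.2 = 32.8
Sxy = Σxy − (Σx)(Σy)/n = 540.2 − 522.72 = 17.48
Syy = Σy² − (Σy)²/n = 715.98 − 705.672 = 10.308
R² = Sxy²/(Sxx·Syy) = (17.48)²/(32.8·10.308) = 0.903721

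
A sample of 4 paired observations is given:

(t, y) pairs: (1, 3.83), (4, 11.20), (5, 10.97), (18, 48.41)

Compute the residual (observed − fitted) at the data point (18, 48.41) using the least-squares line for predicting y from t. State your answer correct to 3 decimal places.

0.432

n = 4, Σx = 28, Σy = 74.41, Σxy = 974.86, Σx² = 366
Sxx = Σx² − (Σx)²/n = 366 − 196 = 170
Sxy = Σxy − (Σx)(Σy)/n = 974.86 − 520.87 = 453.99
b = Sxy/Sxx = 453.99/170 = 2.670529
a = ȳ − b·x̄ = 18.6025 − 2.670529·7 = -0.091206
ŷ(18) = -0.091206 + 2.670529·18 = 47.978324
residual = y − ŷ = 48.41 − 47.978324 = 0.431676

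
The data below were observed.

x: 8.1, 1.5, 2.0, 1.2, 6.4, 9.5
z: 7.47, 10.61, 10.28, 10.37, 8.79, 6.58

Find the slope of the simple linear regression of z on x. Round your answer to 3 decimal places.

-0.455

n = 6, Σx = 28.7, Σy = 54.1, Σxy = 228.192, Σx² = 204.51
Sxx = Σx² − (Σx)²/n = 204.51 − 137.281667 = 67.228333
Sxy = Σxy − (Σx)(Σy)/n = 228.192 − 258.778333 = -30.586333
b = Sxy/Sxx = -30.586333/67.228333 = -0.454962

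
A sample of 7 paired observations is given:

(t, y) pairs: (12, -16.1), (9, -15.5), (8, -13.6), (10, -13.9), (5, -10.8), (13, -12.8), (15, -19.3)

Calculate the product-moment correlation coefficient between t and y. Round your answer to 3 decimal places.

n = 7, Σx = 72, Σy = -102, Σxy = -1090.4, Σx² = 808, Σy² = 1530.6
Sxx = Σx² − (Σx)²/n = 808 − 740.571429 = 67.428571
Sxy = Σxy − (Σx)(Σy)/n = -1090.4 − (-1049.142857) = -41.257143
Syy = Σy² − (Σy)²/n = 1530.6 − 1486.285714 = 44.314286
r = Sxy/√(Sxx·Syy) = -41.257143/√(2988.048980) = -41.257143/54.663049 = -0.754754

-0.755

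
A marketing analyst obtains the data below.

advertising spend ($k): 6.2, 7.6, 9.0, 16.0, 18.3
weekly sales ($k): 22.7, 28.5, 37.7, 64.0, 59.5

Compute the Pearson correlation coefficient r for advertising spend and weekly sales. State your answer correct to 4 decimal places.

n = 5, Σx = 57.1, Σy = 212.4, Σxy = 2809.49, Σx² = 768.09, Σy² = 10385.08
Sxx = Σx² − (Σx)²/n = 768.09 − 652.082 = 116.008
Sxy = Σxy − (Σx)(Σy)/n = 2809.49 − 2425.608 = 383.882
Syy = Σy² − (Σy)²/n = 10385.08 − 9022.752 = 1362.328
r = Sxy/√(Sxx·Syy) = 383.882/√(158040.946624) = 383.882/397.543641 = 0.965635

0.9656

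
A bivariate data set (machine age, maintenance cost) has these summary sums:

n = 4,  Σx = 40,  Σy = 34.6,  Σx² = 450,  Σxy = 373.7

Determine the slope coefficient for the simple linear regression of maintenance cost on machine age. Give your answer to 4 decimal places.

Sxx = Σx² − (Σx)²/n = 450 − 400 = 50
Sxy = Σxy − (Σx)(Σy)/n = 373.7 − 346 = 27.7
b = Sxy/Sxx = 27.7/50 = 0.554

0.5540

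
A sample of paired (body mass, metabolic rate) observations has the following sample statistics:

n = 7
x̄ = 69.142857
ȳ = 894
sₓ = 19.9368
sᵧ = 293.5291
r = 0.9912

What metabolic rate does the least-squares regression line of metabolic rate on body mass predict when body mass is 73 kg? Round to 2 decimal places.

b = r · sᵧ/sₓ = 0.9912 · 293.5291/19.9368 = 14.593417
a = ȳ − b·x̄ = 894 − 14.593417·69.142857 = -115.030572
ŷ(73) = a + b·73 = -115.030572 + 14.593417·73 = 950.288898

950.29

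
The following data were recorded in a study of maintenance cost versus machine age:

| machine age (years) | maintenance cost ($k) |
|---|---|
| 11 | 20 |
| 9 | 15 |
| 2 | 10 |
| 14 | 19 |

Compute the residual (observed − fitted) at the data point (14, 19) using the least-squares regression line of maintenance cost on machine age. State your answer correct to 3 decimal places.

-1.167

n = 4, Σx = 36, Σy = 64, Σxy = 641, Σx² = 402
Sxx = Σx² − (Σx)²/n = 402 − 324 = 78
Sxy = Σxy − (Σx)(Σy)/n = 641 − 576 = 65
b = Sxy/Sxx = 65/78 = 0.833333
a = ȳ − b·x̄ = 16 − 0.833333·9 = 8.5
ŷ(14) = 8.5 + 0.833333·14 = 20.166667
residual = y − ŷ = 19 − 20.166667 = -1.166667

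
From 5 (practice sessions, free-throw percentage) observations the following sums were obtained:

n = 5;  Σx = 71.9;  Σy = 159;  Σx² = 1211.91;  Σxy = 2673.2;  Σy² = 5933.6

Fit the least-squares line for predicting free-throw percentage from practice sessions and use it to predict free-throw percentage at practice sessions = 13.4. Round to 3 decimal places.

Sxx = Σx² − (Σx)²/n = 1211.91 − 1033.922 = 177.988
Sxy = Σxy − (Σx)(Σy)/n = 2673.2 − 2286.42 = 386.78
b = Sxy/Sxx = 386.78/177.988 = 2.173068
a = ȳ − b·x̄ = 31.8 − 2.173068·14.38 = 0.551284
ŷ(13.4) = a + b·13.4 = 0.551284 + 2.173068·13.4 = 29.670394

29.670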